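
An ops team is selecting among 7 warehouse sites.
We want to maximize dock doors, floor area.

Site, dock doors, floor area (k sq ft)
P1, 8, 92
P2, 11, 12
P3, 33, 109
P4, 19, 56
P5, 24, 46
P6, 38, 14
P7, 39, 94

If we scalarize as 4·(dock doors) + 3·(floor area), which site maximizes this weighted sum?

P3

P1: 4·8 + 3·92 = 308
P2: 4·11 + 3·12 = 80
P3: 4·33 + 3·109 = 459
P4: 4·19 + 3·56 = 244
P5: 4·24 + 3·46 = 234
P6: 4·38 + 3·14 = 194
P7: 4·39 + 3·94 = 438
Highest: P3 at 459.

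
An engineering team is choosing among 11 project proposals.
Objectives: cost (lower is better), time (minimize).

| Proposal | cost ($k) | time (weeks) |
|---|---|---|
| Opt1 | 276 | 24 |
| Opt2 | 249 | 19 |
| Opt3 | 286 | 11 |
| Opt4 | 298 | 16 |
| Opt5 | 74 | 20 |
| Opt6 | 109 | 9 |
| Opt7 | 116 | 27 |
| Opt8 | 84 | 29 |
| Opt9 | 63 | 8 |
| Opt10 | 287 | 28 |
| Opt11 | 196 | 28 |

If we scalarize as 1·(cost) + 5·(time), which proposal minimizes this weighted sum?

Opt1: 1·276 + 5·24 = 396
Opt2: 1·249 + 5·19 = 344
Opt3: 1·286 + 5·11 = 341
Opt4: 1·298 + 5·16 = 378
Opt5: 1·74 + 5·20 = 174
Opt6: 1·109 + 5·9 = 154
Opt7: 1·116 + 5·27 = 251
Opt8: 1·84 + 5·29 = 229
Opt9: 1·63 + 5·8 = 103
Opt10: 1·287 + 5·28 = 427
Opt11: 1·196 + 5·28 = 336
Lowest: Opt9 at 103.

Opt9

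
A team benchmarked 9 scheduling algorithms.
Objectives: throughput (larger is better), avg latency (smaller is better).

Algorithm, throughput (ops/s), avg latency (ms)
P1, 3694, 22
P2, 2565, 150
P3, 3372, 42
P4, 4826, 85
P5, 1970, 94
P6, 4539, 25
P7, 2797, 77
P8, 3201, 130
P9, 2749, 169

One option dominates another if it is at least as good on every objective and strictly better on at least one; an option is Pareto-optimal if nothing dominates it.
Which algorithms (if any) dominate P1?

none

P2: worse on throughput (2565 vs 3694).
P3: worse on throughput (3372 vs 3694).
P4: worse on avg latency (85 vs 22).
P5: worse on throughput (1970 vs 3694).
P6: worse on avg latency (25 vs 22).
P7: worse on throughput (2797 vs 3694).
P8: worse on throughput (3201 vs 3694).
P9: worse on throughput (2749 vs 3694).
No option dominates P1.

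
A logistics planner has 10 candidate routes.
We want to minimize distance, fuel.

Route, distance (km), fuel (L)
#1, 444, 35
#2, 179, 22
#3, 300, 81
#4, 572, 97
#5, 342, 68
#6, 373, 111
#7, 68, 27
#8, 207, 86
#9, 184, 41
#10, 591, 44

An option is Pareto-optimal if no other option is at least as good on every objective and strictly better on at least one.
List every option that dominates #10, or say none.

#1: distance 444≤591, fuel 35≤44 — dominates #10.
#2: distance 179≤591, fuel 22≤44 — dominates #10.
#7: distance 68≤591, fuel 27≤44 — dominates #10.
#9: distance 184≤591, fuel 41≤44 — dominates #10.
Others (#3, #4, #5, #6, #8) are each worse than #10 on at least one objective.

#1, #2, #7, #9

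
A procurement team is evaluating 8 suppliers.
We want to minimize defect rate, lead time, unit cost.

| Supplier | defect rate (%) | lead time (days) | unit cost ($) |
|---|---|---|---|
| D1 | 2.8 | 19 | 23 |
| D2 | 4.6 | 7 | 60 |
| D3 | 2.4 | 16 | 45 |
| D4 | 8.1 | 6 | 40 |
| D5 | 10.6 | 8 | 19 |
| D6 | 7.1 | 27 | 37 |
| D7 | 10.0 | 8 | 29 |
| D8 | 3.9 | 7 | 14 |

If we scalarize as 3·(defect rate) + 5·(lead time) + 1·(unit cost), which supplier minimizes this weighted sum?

D8

D1: 3·2.8 + 5·19 + 1·23 = 126.4
D2: 3·4.6 + 5·7 + 1·60 = 108.8
D3: 3·2.4 + 5·16 + 1·45 = 132.2
D4: 3·8.1 + 5·6 + 1·40 = 94.3
D5: 3·10.6 + 5·8 + 1·19 = 90.8
D6: 3·7.1 + 5·27 + 1·37 = 193.3
D7: 3·10.0 + 5·8 + 1·29 = 99.0
D8: 3·3.9 + 5·7 + 1·14 = 60.7
Lowest: D8 at 60.7.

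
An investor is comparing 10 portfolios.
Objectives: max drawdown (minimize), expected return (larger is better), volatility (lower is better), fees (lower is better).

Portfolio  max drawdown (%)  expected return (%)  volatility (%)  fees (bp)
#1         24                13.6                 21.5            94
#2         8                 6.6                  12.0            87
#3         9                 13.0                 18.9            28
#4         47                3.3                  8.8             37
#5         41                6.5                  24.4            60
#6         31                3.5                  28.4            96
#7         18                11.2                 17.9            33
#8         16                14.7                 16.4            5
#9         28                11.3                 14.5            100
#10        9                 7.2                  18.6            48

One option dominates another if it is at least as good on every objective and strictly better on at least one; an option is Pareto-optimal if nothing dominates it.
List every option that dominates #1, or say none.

#8: max drawdown 16≤24, expected return 14.7≥13.6, volatility 16.4≤21.5, fees 5≤94 — dominates #1.
Others (#2, #3, #4, #5, #6, #7, #9, #10) are each worse than #1 on at least one objective.

#8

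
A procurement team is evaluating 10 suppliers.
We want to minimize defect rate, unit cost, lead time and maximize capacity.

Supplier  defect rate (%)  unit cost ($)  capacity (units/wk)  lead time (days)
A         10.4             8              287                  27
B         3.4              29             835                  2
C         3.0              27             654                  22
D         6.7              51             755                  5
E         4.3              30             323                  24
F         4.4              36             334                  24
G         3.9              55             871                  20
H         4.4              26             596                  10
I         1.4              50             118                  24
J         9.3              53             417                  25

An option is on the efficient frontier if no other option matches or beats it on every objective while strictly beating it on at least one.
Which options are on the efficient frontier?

A, B, C, G, H, I

A: not dominated (best unit cost).
B: not dominated (best lead time).
C: not dominated.
D: dominated by B (defect rate 3.4≤6.7, unit cost 29≤51, capacity 835≥755, lead time 2≤5).
E: dominated by B (defect rate 3.4≤4.3, unit cost 29≤30, capacity 835≥323, lead time 2≤24).
F: dominated by B (defect rate 3.4≤4.4, unit cost 29≤36, capacity 835≥334, lead time 2≤24).
G: not dominated (best capacity).
H: not dominated.
I: not dominated (best defect rate).
J: dominated by B (defect rate 3.4≤9.3, unit cost 29≤53, capacity 835≥417, lead time 2≤25).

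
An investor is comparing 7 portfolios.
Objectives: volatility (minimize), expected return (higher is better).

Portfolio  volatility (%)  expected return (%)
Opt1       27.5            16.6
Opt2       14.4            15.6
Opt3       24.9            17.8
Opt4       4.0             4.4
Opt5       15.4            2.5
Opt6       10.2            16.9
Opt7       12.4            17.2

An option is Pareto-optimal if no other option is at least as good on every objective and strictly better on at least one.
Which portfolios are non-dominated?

Opt1: dominated by Opt3 (volatility 24.9≤27.5, expected return 17.8≥16.6).
Opt2: dominated by Opt6 (volatility 10.2≤14.4, expected return 16.9≥15.6).
Opt3: not dominated (best expected return).
Opt4: not dominated (best volatility).
Opt5: dominated by Opt2 (volatility 14.4≤15.4, expected return 15.6≥2.5).
Opt6: not dominated.
Opt7: not dominated.

Opt3, Opt4, Opt6, Opt7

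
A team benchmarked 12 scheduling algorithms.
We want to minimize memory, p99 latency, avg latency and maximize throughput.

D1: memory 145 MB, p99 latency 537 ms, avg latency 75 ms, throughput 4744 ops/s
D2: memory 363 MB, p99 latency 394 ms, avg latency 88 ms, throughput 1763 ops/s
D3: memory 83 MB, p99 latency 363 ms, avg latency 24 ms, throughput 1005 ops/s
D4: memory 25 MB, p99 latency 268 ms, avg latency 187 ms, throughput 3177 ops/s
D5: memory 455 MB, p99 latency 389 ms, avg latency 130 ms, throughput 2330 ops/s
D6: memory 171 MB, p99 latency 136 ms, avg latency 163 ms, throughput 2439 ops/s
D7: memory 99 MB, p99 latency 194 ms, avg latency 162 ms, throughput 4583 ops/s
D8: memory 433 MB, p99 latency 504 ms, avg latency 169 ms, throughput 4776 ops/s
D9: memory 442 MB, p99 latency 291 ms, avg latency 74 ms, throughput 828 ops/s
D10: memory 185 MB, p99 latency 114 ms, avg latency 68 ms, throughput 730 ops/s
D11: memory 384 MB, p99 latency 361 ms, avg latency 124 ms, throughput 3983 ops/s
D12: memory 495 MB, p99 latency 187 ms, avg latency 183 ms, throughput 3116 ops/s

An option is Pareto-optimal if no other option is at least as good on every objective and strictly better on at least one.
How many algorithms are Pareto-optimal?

D1: not dominated.
D2: not dominated.
D3: not dominated (best avg latency).
D4: not dominated (best memory).
D5: dominated by D11 (memory 384≤455, p99 latency 361≤389, avg latency 124≤130, throughput 3983≥2330).
D6: not dominated.
D7: not dominated.
D8: not dominated (best throughput).
D9: not dominated.
D10: not dominated (best p99 latency).
D11: not dominated.
D12: not dominated.
Pareto-optimal: D1, D2, D3, D4, D6, D7, D8, D9, D10, D11, D12 → 11.

11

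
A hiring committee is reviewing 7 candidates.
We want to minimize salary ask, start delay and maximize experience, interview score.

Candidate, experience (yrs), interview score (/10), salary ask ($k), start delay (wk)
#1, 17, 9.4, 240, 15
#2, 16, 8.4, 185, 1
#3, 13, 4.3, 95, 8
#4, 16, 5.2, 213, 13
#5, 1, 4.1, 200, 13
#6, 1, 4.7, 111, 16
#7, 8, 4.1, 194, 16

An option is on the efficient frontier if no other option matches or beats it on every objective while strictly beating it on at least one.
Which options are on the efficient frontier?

#1: not dominated (best experience).
#2: not dominated (best start delay).
#3: not dominated (best salary ask).
#4: dominated by #2 (experience 16≥16, interview score 8.4≥5.2, salary ask 185≤213, start delay 1≤13).
#5: dominated by #2 (experience 16≥1, interview score 8.4≥4.1, salary ask 185≤200, start delay 1≤13).
#6: not dominated.
#7: dominated by #2 (experience 16≥8, interview score 8.4≥4.1, salary ask 185≤194, start delay 1≤16).

#1, #2, #3, #6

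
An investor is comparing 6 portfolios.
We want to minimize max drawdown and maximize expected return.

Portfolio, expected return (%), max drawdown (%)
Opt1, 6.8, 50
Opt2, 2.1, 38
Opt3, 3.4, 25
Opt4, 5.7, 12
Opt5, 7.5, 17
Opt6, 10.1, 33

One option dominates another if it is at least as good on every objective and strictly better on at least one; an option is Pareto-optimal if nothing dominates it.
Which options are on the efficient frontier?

Opt4, Opt5, Opt6

Opt1: dominated by Opt5 (expected return 7.5≥6.8, max drawdown 17≤50).
Opt2: dominated by Opt3 (expected return 3.4≥2.1, max drawdown 25≤38).
Opt3: dominated by Opt4 (expected return 5.7≥3.4, max drawdown 12≤25).
Opt4: not dominated (best max drawdown).
Opt5: not dominated.
Opt6: not dominated (best expected return).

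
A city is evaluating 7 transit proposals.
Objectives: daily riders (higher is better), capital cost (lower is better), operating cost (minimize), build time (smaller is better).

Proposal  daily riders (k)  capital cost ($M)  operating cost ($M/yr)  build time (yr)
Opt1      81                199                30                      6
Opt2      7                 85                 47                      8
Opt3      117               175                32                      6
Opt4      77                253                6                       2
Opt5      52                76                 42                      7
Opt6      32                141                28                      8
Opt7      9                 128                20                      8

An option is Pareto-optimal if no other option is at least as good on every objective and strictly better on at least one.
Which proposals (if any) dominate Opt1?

Opt2: worse on daily riders (7 vs 81).
Opt3: worse on operating cost (32 vs 30).
Opt4: worse on daily riders (77 vs 81).
Opt5: worse on daily riders (52 vs 81).
Opt6: worse on daily riders (32 vs 81).
Opt7: worse on daily riders (9 vs 81).
No option dominates Opt1.

none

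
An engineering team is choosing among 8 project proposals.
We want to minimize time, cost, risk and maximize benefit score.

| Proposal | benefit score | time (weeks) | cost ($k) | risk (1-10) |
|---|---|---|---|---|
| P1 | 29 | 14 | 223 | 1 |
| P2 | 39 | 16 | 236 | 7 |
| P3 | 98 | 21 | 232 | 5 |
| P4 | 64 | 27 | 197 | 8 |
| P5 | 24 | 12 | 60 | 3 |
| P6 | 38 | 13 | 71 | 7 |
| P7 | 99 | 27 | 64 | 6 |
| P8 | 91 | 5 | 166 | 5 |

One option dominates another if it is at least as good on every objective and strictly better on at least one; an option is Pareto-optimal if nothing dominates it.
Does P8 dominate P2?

P8 vs P2: benefit score 91≥39, time 5≤16, cost 166≤236, risk 5≤7 — P8 is at least as good on every objective with at least one strict improvement.

Yes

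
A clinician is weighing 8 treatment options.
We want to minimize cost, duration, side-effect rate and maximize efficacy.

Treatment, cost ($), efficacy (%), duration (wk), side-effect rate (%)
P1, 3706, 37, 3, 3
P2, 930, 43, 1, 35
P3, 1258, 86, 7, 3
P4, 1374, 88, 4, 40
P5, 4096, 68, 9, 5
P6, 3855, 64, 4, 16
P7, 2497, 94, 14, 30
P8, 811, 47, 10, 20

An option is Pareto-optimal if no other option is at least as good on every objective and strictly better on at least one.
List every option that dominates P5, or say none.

P3: cost 1258≤4096, efficacy 86≥68, duration 7≤9, side-effect rate 3≤5 — dominates P5.
Others (P1, P2, P4, P6, P7, P8) are each worse than P5 on at least one objective.

P3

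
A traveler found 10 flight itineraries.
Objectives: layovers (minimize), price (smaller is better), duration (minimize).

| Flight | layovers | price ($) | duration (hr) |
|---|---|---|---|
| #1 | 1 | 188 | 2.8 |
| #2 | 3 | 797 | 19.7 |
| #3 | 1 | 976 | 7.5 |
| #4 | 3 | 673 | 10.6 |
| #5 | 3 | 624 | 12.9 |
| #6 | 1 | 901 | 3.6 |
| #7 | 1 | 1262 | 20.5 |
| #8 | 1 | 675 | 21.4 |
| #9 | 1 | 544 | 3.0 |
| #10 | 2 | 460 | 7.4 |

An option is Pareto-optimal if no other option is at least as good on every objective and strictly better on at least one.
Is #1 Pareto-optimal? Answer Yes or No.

Yes

#2: worse on layovers (3 vs 1).
#3: worse on price (976 vs 188).
#4: worse on layovers (3 vs 1).
#5: worse on layovers (3 vs 1).
#6: worse on price (901 vs 188).
#7: worse on price (1262 vs 188).
#8: worse on price (675 vs 188).
#9: worse on price (544 vs 188).
#10: worse on layovers (2 vs 1).
No option is at least as good as #1 on every objective and strictly better on one.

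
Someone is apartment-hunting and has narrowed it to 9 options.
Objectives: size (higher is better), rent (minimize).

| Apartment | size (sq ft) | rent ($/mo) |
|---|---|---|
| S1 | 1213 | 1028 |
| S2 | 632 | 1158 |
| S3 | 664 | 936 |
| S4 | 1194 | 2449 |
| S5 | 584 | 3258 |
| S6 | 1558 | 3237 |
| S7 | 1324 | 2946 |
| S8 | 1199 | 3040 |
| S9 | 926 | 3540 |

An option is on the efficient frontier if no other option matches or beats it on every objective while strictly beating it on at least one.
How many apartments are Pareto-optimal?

S1: not dominated.
S2: dominated by S1 (size 1213≥632, rent 1028≤1158).
S3: not dominated (best rent).
S4: dominated by S1 (size 1213≥1194, rent 1028≤2449).
S5: dominated by S1 (size 1213≥584, rent 1028≤3258).
S6: not dominated (best size).
S7: not dominated.
S8: dominated by S1 (size 1213≥1199, rent 1028≤3040).
S9: dominated by S1 (size 1213≥926, rent 1028≤3540).
Pareto-optimal: S1, S3, S6, S7 → 4.

4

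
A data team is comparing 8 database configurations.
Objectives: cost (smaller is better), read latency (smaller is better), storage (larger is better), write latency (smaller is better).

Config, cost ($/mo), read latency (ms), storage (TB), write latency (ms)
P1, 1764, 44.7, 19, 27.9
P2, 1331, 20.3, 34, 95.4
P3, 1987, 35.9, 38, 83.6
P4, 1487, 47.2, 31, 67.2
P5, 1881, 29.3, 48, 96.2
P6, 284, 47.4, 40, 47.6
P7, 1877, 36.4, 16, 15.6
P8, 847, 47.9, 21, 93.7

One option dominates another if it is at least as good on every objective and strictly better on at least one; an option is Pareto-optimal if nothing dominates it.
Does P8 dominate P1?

No

P8 vs P1: P8 is worse on read latency (47.9 vs 44.7), so it does not dominate P1.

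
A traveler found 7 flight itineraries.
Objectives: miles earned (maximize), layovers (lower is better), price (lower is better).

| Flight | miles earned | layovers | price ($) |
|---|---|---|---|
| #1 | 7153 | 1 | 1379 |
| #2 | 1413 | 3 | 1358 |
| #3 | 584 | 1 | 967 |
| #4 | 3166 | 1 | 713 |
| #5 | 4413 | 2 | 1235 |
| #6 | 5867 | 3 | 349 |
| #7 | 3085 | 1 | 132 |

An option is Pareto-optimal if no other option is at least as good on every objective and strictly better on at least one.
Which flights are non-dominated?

#1, #4, #5, #6, #7

#1: not dominated (best miles earned).
#2: dominated by #4 (miles earned 3166≥1413, layovers 1≤3, price 713≤1358).
#3: dominated by #4 (miles earned 3166≥584, layovers 1≤1, price 713≤967).
#4: not dominated.
#5: not dominated.
#6: not dominated.
#7: not dominated (best price).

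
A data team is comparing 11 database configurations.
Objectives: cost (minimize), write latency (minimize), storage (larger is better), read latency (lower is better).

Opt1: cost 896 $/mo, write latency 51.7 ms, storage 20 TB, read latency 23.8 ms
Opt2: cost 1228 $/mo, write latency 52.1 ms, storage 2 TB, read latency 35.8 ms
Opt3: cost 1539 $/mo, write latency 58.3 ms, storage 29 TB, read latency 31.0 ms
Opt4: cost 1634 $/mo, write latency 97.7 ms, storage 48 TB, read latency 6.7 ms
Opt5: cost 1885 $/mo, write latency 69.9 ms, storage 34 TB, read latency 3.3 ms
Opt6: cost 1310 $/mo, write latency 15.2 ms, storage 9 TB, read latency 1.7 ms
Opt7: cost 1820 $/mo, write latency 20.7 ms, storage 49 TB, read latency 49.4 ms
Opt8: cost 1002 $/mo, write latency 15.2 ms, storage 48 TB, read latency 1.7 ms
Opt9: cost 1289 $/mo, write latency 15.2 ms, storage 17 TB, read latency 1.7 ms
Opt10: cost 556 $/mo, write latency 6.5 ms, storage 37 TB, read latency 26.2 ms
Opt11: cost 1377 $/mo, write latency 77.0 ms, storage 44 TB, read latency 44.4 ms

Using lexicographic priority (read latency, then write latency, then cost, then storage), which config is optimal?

Opt8

First minimize read latency: best is 1.7, kept {Opt6, Opt8, Opt9}.
Then minimize write latency: best is 15.2, kept {Opt6, Opt8, Opt9}.
Then minimize cost: best is 1002, kept {Opt8}.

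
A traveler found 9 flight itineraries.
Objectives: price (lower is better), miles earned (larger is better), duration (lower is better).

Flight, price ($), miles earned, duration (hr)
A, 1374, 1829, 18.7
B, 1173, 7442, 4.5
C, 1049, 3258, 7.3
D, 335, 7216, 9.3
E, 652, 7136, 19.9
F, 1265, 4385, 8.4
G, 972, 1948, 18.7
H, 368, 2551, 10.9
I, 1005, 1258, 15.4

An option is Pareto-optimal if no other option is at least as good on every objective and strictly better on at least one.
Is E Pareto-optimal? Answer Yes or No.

D vs E: price 335≤652, miles earned 7216≥7136, duration 9.3≤19.9 — D is at least as good on every objective and strictly better on at least one, so D dominates E.

No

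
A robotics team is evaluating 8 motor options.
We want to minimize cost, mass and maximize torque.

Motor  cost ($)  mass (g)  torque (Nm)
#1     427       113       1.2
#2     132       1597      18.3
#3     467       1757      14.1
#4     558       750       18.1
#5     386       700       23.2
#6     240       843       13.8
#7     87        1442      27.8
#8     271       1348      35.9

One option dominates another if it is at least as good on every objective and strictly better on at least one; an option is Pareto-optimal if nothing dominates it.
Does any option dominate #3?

Yes

#2 vs #3: cost 132≤467, mass 1597≤1757, torque 18.3≥14.1 — #2 is at least as good on every objective and strictly better on at least one, so #2 dominates #3.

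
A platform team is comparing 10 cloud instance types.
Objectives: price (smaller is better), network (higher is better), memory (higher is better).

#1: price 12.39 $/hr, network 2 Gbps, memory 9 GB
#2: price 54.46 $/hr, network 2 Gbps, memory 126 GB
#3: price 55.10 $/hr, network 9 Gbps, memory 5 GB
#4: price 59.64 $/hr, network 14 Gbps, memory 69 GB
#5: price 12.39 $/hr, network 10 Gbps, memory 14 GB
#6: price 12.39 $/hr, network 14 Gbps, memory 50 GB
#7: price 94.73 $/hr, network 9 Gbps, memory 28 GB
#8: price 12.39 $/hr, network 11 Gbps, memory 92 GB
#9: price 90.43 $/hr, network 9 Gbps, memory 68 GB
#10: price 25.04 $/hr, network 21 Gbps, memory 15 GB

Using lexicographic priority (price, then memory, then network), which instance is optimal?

#8

First minimize price: best is 12.39, kept {#1, #5, #6, #8}.
Then maximize memory: best is 92, kept {#8}.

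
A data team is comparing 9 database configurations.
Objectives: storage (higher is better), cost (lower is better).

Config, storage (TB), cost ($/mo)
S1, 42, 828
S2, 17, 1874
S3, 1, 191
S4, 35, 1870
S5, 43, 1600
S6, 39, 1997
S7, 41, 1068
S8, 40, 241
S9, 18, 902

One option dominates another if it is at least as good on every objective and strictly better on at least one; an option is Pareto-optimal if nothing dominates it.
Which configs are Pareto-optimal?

S1, S3, S5, S8

S1: not dominated.
S2: dominated by S1 (storage 42≥17, cost 828≤1874).
S3: not dominated (best cost).
S4: dominated by S1 (storage 42≥35, cost 828≤1870).
S5: not dominated (best storage).
S6: dominated by S1 (storage 42≥39, cost 828≤1997).
S7: dominated by S1 (storage 42≥41, cost 828≤1068).
S8: not dominated.
S9: dominated by S1 (storage 42≥18, cost 828≤902).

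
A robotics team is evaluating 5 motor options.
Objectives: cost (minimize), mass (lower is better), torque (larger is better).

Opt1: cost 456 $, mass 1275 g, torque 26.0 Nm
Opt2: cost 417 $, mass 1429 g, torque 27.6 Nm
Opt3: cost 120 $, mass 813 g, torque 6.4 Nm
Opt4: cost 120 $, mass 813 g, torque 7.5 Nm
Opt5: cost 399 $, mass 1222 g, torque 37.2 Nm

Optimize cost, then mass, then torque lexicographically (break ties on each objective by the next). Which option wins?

Opt4

First minimize cost: best is 120, kept {Opt3, Opt4}.
Then minimize mass: best is 813, kept {Opt3, Opt4}.
Then maximize torque: best is 7.5, kept {Opt4}.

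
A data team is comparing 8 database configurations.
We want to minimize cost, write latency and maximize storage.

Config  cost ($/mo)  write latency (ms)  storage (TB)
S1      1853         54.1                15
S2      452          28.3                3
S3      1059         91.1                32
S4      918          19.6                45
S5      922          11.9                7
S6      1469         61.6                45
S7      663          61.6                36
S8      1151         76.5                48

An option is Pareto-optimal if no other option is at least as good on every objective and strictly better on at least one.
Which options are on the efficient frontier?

S2, S4, S5, S7, S8

S1: dominated by S4 (cost 918≤1853, write latency 19.6≤54.1, storage 45≥15).
S2: not dominated (best cost).
S3: dominated by S4 (cost 918≤1059, write latency 19.6≤91.1, storage 45≥32).
S4: not dominated.
S5: not dominated (best write latency).
S6: dominated by S4 (cost 918≤1469, write latency 19.6≤61.6, storage 45≥45).
S7: not dominated.
S8: not dominated (best storage).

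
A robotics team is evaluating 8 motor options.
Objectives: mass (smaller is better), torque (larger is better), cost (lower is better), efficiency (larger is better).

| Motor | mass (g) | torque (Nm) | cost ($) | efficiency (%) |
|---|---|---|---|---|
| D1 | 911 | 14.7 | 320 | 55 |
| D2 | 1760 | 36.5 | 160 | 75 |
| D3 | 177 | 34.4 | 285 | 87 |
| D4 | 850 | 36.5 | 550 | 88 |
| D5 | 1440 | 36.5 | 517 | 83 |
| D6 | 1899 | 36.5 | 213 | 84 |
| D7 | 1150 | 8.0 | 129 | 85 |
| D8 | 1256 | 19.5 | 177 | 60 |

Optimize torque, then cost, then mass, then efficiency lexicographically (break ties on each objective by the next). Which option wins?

First maximize torque: best is 36.5, kept {D2, D4, D5, D6}.
Then minimize cost: best is 160, kept {D2}.

D2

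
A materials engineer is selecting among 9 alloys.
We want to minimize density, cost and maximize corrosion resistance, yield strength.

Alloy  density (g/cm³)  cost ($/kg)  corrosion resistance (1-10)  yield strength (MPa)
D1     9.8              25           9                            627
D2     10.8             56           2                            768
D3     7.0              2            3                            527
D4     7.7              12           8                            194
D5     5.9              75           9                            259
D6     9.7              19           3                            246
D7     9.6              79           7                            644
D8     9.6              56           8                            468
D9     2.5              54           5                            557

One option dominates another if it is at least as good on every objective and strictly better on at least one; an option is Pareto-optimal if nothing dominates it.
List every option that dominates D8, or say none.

none

D1: worse on density (9.8 vs 9.6).
D2: worse on density (10.8 vs 9.6).
D3: worse on corrosion resistance (3 vs 8).
D4: worse on yield strength (194 vs 468).
D5: worse on cost (75 vs 56).
D6: worse on density (9.7 vs 9.6).
D7: worse on cost (79 vs 56).
D9: worse on corrosion resistance (5 vs 8).
No option dominates D8.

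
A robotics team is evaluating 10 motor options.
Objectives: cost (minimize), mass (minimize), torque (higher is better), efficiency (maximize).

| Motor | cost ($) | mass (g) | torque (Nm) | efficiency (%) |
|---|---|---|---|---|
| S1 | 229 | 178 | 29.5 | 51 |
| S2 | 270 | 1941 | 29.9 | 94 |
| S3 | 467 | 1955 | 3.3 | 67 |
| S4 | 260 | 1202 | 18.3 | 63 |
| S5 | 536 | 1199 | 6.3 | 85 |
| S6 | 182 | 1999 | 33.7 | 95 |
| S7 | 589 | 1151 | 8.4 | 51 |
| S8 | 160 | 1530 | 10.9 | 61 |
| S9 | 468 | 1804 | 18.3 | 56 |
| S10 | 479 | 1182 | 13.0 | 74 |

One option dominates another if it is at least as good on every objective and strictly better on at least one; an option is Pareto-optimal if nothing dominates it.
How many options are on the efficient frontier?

7

S1: not dominated (best mass).
S2: not dominated.
S3: dominated by S2 (cost 270≤467, mass 1941≤1955, torque 29.9≥3.3, efficiency 94≥67).
S4: not dominated.
S5: not dominated.
S6: not dominated (best torque).
S7: dominated by S1 (cost 229≤589, mass 178≤1151, torque 29.5≥8.4, efficiency 51≥51).
S8: not dominated (best cost).
S9: dominated by S4 (cost 260≤468, mass 1202≤1804, torque 18.3≥18.3, efficiency 63≥56).
S10: not dominated.
Pareto-optimal: S1, S2, S4, S5, S6, S8, S10 → 7.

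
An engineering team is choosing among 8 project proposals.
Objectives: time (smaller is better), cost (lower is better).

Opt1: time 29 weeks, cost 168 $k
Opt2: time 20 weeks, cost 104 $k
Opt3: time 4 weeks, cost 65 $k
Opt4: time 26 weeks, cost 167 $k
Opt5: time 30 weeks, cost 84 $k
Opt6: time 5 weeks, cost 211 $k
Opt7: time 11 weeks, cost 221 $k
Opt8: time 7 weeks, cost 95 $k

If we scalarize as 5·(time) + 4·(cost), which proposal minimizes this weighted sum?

Opt3

Opt1: 5·29 + 4·168 = 817
Opt2: 5·20 + 4·104 = 516
Opt3: 5·4 + 4·65 = 280
Opt4: 5·26 + 4·167 = 798
Opt5: 5·30 + 4·84 = 486
Opt6: 5·5 + 4·211 = 869
Opt7: 5·11 + 4·221 = 939
Opt8: 5·7 + 4·95 = 415
Lowest: Opt3 at 280.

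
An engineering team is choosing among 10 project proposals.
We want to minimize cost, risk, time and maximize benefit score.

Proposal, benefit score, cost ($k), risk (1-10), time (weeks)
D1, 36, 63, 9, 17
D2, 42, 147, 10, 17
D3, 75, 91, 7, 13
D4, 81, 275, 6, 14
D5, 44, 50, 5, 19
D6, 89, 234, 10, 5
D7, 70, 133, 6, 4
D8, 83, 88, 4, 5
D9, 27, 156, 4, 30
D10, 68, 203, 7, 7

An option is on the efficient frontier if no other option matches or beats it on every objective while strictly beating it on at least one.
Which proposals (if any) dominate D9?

D8

D8: benefit score 83≥27, cost 88≤156, risk 4≤4, time 5≤30 — dominates D9.
Others (D1, D2, D3, D4, D5, D6, D7, D10) are each worse than D9 on at least one objective.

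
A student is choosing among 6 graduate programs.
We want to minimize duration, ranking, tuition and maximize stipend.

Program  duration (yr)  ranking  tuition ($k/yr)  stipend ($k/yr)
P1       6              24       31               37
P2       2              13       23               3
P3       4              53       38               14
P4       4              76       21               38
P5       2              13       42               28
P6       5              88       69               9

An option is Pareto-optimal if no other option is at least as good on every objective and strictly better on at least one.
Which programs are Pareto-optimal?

P1, P2, P3, P4, P5

P1: not dominated.
P2: not dominated.
P3: not dominated.
P4: not dominated (best tuition).
P5: not dominated.
P6: dominated by P3 (duration 4≤5, ranking 53≤88, tuition 38≤69, stipend 14≥9).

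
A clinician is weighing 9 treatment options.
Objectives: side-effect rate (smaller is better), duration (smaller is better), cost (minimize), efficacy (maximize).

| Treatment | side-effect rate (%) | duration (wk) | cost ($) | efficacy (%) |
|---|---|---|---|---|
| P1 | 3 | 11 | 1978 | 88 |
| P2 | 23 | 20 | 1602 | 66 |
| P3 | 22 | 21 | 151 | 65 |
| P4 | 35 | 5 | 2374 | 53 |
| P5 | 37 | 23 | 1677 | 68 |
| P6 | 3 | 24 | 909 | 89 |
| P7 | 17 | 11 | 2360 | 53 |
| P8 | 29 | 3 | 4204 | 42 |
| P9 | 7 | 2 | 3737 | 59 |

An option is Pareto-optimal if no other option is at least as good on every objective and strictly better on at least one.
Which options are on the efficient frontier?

P1, P2, P3, P4, P5, P6, P9

P1: not dominated.
P2: not dominated.
P3: not dominated (best cost).
P4: not dominated.
P5: not dominated.
P6: not dominated (best efficacy).
P7: dominated by P1 (side-effect rate 3≤17, duration 11≤11, cost 1978≤2360, efficacy 88≥53).
P8: dominated by P9 (side-effect rate 7≤29, duration 2≤3, cost 3737≤4204, efficacy 59≥42).
P9: not dominated (best duration).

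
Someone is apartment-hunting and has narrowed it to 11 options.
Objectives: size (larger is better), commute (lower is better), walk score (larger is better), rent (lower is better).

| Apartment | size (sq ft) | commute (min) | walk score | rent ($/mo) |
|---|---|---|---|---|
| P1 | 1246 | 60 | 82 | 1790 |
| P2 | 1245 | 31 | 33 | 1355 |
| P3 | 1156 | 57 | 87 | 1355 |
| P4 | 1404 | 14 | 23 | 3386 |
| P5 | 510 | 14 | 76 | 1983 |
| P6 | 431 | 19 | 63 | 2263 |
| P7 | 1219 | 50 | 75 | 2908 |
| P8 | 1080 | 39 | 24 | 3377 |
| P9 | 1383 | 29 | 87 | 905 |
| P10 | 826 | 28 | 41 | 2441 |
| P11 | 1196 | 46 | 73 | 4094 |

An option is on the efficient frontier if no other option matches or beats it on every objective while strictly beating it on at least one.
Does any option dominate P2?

P9 vs P2: size 1383≥1245, commute 29≤31, walk score 87≥33, rent 905≤1355 — P9 is at least as good on every objective and strictly better on at least one, so P9 dominates P2.

Yes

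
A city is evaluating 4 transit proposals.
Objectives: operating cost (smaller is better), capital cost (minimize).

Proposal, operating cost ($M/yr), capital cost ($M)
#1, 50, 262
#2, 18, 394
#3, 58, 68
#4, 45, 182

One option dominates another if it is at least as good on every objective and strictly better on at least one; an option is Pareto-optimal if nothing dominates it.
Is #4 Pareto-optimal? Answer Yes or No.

#1: worse on operating cost (50 vs 45).
#2: worse on capital cost (394 vs 182).
#3: worse on operating cost (58 vs 45).
No option is at least as good as #4 on every objective and strictly better on one.

Yes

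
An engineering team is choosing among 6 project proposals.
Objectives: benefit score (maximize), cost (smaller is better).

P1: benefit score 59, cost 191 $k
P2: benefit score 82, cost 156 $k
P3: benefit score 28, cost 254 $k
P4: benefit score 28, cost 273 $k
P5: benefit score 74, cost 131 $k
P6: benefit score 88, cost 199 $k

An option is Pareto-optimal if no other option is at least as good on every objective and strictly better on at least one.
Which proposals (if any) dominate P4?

P1: benefit score 59≥28, cost 191≤273 — dominates P4.
P2: benefit score 82≥28, cost 156≤273 — dominates P4.
P3: benefit score 28≥28, cost 254≤273 — dominates P4.
P5: benefit score 74≥28, cost 131≤273 — dominates P4.
P6: benefit score 88≥28, cost 199≤273 — dominates P4.

P1, P2, P3, P5, P6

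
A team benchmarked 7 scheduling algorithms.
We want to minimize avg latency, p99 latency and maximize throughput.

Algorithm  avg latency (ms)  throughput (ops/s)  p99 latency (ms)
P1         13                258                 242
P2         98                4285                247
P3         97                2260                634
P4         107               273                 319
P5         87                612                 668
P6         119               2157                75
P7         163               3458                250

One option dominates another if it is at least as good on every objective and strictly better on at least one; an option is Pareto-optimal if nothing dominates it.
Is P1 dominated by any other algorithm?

No

P2: worse on avg latency (98 vs 13).
P3: worse on avg latency (97 vs 13).
P4: worse on avg latency (107 vs 13).
P5: worse on avg latency (87 vs 13).
P6: worse on avg latency (119 vs 13).
P7: worse on avg latency (163 vs 13).
No option is at least as good as P1 on every objective and strictly better on one.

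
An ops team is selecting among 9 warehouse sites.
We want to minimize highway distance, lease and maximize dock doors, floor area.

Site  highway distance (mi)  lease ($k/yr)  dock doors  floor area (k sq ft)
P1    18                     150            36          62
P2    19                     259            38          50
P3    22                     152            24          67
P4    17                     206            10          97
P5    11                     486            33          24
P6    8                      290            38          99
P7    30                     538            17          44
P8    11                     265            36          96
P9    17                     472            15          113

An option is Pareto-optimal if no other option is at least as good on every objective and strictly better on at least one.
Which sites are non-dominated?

P1, P2, P3, P4, P6, P8, P9

P1: not dominated (best lease).
P2: not dominated.
P3: not dominated.
P4: not dominated.
P5: dominated by P6 (highway distance 8≤11, lease 290≤486, dock doors 38≥33, floor area 99≥24).
P6: not dominated (best highway distance).
P7: dominated by P1 (highway distance 18≤30, lease 150≤538, dock doors 36≥17, floor area 62≥44).
P8: not dominated.
P9: not dominated (best floor area).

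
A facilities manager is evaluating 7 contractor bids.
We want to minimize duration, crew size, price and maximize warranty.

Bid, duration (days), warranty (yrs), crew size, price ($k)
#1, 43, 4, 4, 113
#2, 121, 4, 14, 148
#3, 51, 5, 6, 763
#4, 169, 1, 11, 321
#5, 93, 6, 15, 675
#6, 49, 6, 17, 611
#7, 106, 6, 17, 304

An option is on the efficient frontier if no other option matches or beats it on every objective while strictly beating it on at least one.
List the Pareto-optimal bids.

#1, #3, #5, #6, #7

#1: not dominated (best duration).
#2: dominated by #1 (duration 43≤121, warranty 4≥4, crew size 4≤14, price 113≤148).
#3: not dominated.
#4: dominated by #1 (duration 43≤169, warranty 4≥1, crew size 4≤11, price 113≤321).
#5: not dominated.
#6: not dominated.
#7: not dominated.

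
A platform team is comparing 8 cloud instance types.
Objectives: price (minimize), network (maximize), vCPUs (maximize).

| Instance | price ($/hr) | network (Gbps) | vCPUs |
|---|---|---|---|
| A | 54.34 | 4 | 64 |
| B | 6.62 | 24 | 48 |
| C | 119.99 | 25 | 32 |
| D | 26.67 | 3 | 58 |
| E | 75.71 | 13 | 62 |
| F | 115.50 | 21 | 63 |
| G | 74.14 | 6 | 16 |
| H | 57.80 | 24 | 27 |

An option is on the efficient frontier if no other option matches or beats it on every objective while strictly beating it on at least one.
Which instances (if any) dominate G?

B: price 6.62≤74.14, network 24≥6, vCPUs 48≥16 — dominates G.
H: price 57.80≤74.14, network 24≥6, vCPUs 27≥16 — dominates G.
Others (A, C, D, E, F) are each worse than G on at least one objective.

B, H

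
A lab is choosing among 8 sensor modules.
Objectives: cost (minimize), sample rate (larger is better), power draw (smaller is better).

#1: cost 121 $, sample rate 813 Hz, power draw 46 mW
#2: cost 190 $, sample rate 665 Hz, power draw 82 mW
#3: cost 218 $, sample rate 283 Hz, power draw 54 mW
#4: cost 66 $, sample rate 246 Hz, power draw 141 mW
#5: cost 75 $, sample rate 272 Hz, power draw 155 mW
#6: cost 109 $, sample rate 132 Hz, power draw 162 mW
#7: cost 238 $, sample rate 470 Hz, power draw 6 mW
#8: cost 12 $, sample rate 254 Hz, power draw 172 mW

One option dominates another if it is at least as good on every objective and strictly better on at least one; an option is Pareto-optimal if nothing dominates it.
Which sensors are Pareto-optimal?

#1: not dominated (best sample rate).
#2: dominated by #1 (cost 121≤190, sample rate 813≥665, power draw 46≤82).
#3: dominated by #1 (cost 121≤218, sample rate 813≥283, power draw 46≤54).
#4: not dominated.
#5: not dominated.
#6: dominated by #4 (cost 66≤109, sample rate 246≥132, power draw 141≤162).
#7: not dominated (best power draw).
#8: not dominated (best cost).

#1, #4, #5, #7, #8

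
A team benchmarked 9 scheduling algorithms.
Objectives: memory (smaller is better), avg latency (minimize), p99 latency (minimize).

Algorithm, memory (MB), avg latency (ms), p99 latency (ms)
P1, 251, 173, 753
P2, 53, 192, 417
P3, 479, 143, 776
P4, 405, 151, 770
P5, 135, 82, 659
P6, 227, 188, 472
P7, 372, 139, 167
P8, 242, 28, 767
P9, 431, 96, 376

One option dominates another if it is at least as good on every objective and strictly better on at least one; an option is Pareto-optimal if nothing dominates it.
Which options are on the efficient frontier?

P2, P5, P6, P7, P8, P9

P1: dominated by P5 (memory 135≤251, avg latency 82≤173, p99 latency 659≤753).
P2: not dominated (best memory).
P3: dominated by P5 (memory 135≤479, avg latency 82≤143, p99 latency 659≤776).
P4: dominated by P5 (memory 135≤405, avg latency 82≤151, p99 latency 659≤770).
P5: not dominated.
P6: not dominated.
P7: not dominated (best p99 latency).
P8: not dominated (best avg latency).
P9: not dominated.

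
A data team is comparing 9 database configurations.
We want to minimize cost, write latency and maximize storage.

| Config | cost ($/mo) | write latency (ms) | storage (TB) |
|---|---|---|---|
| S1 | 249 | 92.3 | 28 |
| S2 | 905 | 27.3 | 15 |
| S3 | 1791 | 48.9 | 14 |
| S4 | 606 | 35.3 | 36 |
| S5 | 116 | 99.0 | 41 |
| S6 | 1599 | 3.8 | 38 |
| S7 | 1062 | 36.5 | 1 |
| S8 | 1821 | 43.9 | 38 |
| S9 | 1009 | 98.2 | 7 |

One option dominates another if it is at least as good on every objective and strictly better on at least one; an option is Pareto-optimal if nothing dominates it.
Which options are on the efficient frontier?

S1: not dominated.
S2: not dominated.
S3: dominated by S2 (cost 905≤1791, write latency 27.3≤48.9, storage 15≥14).
S4: not dominated.
S5: not dominated (best cost).
S6: not dominated (best write latency).
S7: dominated by S2 (cost 905≤1062, write latency 27.3≤36.5, storage 15≥1).
S8: dominated by S6 (cost 1599≤1821, write latency 3.8≤43.9, storage 38≥38).
S9: dominated by S1 (cost 249≤1009, write latency 92.3≤98.2, storage 28≥7).

S1, S2, S4, S5, S6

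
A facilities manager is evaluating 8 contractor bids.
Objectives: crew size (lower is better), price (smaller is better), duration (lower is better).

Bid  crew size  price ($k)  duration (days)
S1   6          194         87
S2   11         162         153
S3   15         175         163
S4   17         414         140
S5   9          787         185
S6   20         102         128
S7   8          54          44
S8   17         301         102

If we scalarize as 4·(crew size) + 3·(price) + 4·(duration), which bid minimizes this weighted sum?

S1: 4·6 + 3·194 + 4·87 = 954
S2: 4·11 + 3·162 + 4·153 = 1142
S3: 4·15 + 3·175 + 4·163 = 1237
S4: 4·17 + 3·414 + 4·140 = 1870
S5: 4·9 + 3·787 + 4·185 = 3137
S6: 4·20 + 3·102 + 4·128 = 898
S7: 4·8 + 3·54 + 4·44 = 370
S8: 4·17 + 3·301 + 4·102 = 1379
Lowest: S7 at 370.

S7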